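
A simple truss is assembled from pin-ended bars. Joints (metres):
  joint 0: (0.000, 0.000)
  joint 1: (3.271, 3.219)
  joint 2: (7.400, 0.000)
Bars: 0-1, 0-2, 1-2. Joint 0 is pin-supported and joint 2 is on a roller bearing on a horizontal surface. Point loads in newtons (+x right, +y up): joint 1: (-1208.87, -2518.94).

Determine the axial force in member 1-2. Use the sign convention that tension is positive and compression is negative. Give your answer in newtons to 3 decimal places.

-955.666

N=3 nodes, M=3 members, R=3 reactions → 2N=6, M+R=6
member 0 (0-1): L=4.5893, (cx,cy)=(0.7127,0.7014)
member 1 (0-2): L=7.4000, (cx,cy)=(1.0000,0.0000)
member 2 (1-2): L=5.2355, (cx,cy)=(0.7887,-0.6148)
solve A·x = −loads:
  F[0-1] = -2753.5036 N (compression)
  F[0-2] = +753.6882 N (tension)
  F[1-2] = -955.6660 N (compression)
  Rx@0 = +1208.8700 N
  Ry@0 = +1931.3589 N
  Ry@2 = +587.5811 N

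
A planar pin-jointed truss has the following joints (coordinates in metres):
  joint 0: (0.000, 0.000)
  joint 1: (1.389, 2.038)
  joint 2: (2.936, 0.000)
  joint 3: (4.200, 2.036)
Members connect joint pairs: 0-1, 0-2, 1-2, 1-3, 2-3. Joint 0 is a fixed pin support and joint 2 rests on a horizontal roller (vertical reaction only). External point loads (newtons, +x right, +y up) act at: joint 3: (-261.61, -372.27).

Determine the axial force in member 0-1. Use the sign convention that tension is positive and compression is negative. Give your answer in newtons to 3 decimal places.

-25.592

N=4 nodes, M=5 members, R=3 reactions → 2N=8, M+R=8
member 0 (0-1): L=2.4663, (cx,cy)=(0.5632,0.8263)
member 1 (0-2): L=2.9360, (cx,cy)=(1.0000,0.0000)
member 2 (1-2): L=2.5586, (cx,cy)=(0.6046,-0.7965)
member 3 (1-3): L=2.8110, (cx,cy)=(1.0000,-0.0007)
member 4 (2-3): L=2.3965, (cx,cy)=(0.5274,0.8496)
solve A·x = −loads:
  F[0-1] = -25.5919 N (compression)
  F[0-2] = -247.1970 N (compression)
  F[1-2] = +26.5771 N (tension)
  F[1-3] = -30.4820 N (compression)
  F[2-3] = -438.2023 N (compression)
  Rx@0 = +261.6100 N
  Ry@0 = +21.1474 N
  Ry@2 = +351.1226 N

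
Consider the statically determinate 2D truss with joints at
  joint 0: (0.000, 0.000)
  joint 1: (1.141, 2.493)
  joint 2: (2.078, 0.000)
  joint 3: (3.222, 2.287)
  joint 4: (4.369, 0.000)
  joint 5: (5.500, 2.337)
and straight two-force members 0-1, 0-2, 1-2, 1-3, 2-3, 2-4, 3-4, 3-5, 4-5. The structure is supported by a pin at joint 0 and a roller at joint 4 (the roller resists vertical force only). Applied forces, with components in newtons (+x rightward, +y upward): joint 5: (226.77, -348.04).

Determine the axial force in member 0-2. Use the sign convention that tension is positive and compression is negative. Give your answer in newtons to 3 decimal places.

130.017

N=6 nodes, M=9 members, R=3 reactions → 2N=12, M+R=12
member 0 (0-1): L=2.7417, (cx,cy)=(0.4162,0.9093)
member 1 (0-2): L=2.0780, (cx,cy)=(1.0000,0.0000)
member 2 (1-2): L=2.6633, (cx,cy)=(0.3518,-0.9361)
member 3 (1-3): L=2.0912, (cx,cy)=(0.9951,-0.0985)
member 4 (2-3): L=2.5572, (cx,cy)=(0.4474,0.8943)
member 5 (2-4): L=2.2910, (cx,cy)=(1.0000,0.0000)
member 6 (3-4): L=2.5585, (cx,cy)=(0.4483,-0.8939)
member 7 (3-5): L=2.2785, (cx,cy)=(0.9998,0.0219)
member 8 (4-5): L=2.5963, (cx,cy)=(0.4356,0.9001)
solve A·x = −loads:
  F[0-1] = +232.4863 N (tension)
  F[0-2] = +130.0174 N (tension)
  F[1-2] = -245.1900 N (compression)
  F[1-3] = +183.9106 N (tension)
  F[2-3] = +256.6271 N (tension)
  F[2-4] = -71.0534 N (compression)
  F[3-4] = -226.6858 N (compression)
  F[3-5] = +399.5446 N (tension)
  F[4-5] = -396.3955 N (compression)
  Rx@0 = -226.7700 N
  Ry@0 = -211.3973 N
  Ry@4 = +559.4373 N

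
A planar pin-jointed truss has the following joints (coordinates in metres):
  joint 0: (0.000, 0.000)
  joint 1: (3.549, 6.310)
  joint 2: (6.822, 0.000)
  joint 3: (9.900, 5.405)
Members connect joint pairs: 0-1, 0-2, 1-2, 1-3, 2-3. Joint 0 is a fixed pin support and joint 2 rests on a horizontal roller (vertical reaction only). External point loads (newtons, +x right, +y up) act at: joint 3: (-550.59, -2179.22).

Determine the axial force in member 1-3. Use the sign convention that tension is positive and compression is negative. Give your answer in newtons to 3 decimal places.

N=4 nodes, M=5 members, R=3 reactions → 2N=8, M+R=8
member 0 (0-1): L=7.2396, (cx,cy)=(0.4902,0.8716)
member 1 (0-2): L=6.8220, (cx,cy)=(1.0000,0.0000)
member 2 (1-2): L=7.1083, (cx,cy)=(0.4604,-0.8877)
member 3 (1-3): L=6.4152, (cx,cy)=(0.9900,-0.1411)
member 4 (2-3): L=6.2200, (cx,cy)=(0.4949,0.8690)
solve A·x = −loads:
  F[0-1] = +627.5943 N (tension)
  F[0-2] = -858.2505 N (compression)
  F[1-2] = -718.7293 N (compression)
  F[1-3] = +645.0463 N (tension)
  F[2-3] = -2403.0882 N (compression)
  Rx@0 = +550.5900 N
  Ry@0 = -547.0097 N
  Ry@2 = +2726.2297 N

645.046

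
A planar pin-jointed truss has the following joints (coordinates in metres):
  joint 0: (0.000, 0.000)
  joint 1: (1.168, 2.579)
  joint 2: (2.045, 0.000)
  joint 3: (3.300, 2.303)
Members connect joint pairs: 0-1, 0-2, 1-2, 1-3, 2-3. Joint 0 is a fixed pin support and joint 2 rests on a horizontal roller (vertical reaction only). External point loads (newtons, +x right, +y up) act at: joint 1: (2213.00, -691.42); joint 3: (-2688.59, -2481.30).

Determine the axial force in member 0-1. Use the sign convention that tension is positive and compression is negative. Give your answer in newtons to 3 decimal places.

1086.051

N=4 nodes, M=5 members, R=3 reactions → 2N=8, M+R=8
member 0 (0-1): L=2.8312, (cx,cy)=(0.4126,0.9109)
member 1 (0-2): L=2.0450, (cx,cy)=(1.0000,0.0000)
member 2 (1-2): L=2.7240, (cx,cy)=(0.3219,-0.9468)
member 3 (1-3): L=2.1498, (cx,cy)=(0.9917,-0.1284)
member 4 (2-3): L=2.6228, (cx,cy)=(0.4785,0.8781)
solve A·x = −loads:
  F[0-1] = +1086.0505 N (tension)
  F[0-2] = -923.6421 N (compression)
  F[1-2] = -1604.5646 N (compression)
  F[1-3] = -1258.7773 N (compression)
  F[2-3] = -3009.8542 N (compression)
  Rx@0 = +475.5900 N
  Ry@0 = -989.3205 N
  Ry@2 = +4162.0405 N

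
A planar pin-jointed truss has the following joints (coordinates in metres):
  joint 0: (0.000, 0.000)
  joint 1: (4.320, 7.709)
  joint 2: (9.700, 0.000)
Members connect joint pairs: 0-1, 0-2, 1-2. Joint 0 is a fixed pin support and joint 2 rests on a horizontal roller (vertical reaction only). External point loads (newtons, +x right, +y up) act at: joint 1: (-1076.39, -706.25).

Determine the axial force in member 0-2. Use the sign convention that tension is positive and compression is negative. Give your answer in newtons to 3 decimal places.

-377.498

N=3 nodes, M=3 members, R=3 reactions → 2N=6, M+R=6
member 0 (0-1): L=8.8369, (cx,cy)=(0.4889,0.8724)
member 1 (0-2): L=9.7000, (cx,cy)=(1.0000,0.0000)
member 2 (1-2): L=9.4007, (cx,cy)=(0.5723,-0.8200)
solve A·x = −loads:
  F[0-1] = -1429.6414 N (compression)
  F[0-2] = -377.4979 N (compression)
  F[1-2] = +659.6176 N (tension)
  Rx@0 = +1076.3900 N
  Ry@0 = +1247.1665 N
  Ry@2 = -540.9165 N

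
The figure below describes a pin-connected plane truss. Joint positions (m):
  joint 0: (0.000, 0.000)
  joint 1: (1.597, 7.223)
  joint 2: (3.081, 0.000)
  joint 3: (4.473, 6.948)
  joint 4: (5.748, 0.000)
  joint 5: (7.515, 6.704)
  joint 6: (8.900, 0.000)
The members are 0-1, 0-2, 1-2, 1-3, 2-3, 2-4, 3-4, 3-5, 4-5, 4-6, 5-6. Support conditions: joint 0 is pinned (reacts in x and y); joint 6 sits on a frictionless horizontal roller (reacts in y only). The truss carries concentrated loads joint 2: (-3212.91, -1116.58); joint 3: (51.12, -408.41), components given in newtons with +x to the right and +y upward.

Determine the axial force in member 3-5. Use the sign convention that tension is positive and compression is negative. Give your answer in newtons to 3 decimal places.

-291.792

N=7 nodes, M=11 members, R=3 reactions → 2N=14, M+R=14
member 0 (0-1): L=7.3974, (cx,cy)=(0.2159,0.9764)
member 1 (0-2): L=3.0810, (cx,cy)=(1.0000,0.0000)
member 2 (1-2): L=7.3739, (cx,cy)=(0.2013,-0.9795)
member 3 (1-3): L=2.8891, (cx,cy)=(0.9955,-0.0952)
member 4 (2-3): L=7.0861, (cx,cy)=(0.1964,0.9805)
member 5 (2-4): L=2.6670, (cx,cy)=(1.0000,0.0000)
member 6 (3-4): L=7.0640, (cx,cy)=(0.1805,-0.9836)
member 7 (3-5): L=3.0518, (cx,cy)=(0.9968,-0.0800)
member 8 (4-5): L=6.9330, (cx,cy)=(0.2549,0.9670)
member 9 (4-6): L=3.1520, (cx,cy)=(1.0000,0.0000)
member 10 (5-6): L=6.8456, (cx,cy)=(0.2023,-0.9793)
solve A·x = −loads:
  F[0-1] = -914.8576 N (compression)
  F[0-2] = -2964.2855 N (compression)
  F[1-2] = +949.8832 N (tension)
  F[1-3] = -390.4423 N (compression)
  F[2-3] = +189.8305 N (tension)
  F[2-4] = +402.4989 N (tension)
  F[3-4] = -618.5346 N (compression)
  F[3-5] = -291.7923 N (compression)
  F[4-5] = +629.1536 N (tension)
  F[4-6] = +130.5061 N (tension)
  F[5-6] = -645.0459 N (compression)
  Rx@0 = +3161.7900 N
  Ry@0 = +893.2841 N
  Ry@6 = +631.7059 N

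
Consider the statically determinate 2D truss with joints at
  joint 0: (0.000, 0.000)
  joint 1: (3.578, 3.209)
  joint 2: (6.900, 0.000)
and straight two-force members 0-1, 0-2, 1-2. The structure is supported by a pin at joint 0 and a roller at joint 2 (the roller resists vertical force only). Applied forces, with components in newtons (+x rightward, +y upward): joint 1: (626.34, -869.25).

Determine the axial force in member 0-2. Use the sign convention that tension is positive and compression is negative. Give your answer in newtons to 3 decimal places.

N=3 nodes, M=3 members, R=3 reactions → 2N=6, M+R=6
member 0 (0-1): L=4.8062, (cx,cy)=(0.7445,0.6677)
member 1 (0-2): L=6.9000, (cx,cy)=(1.0000,0.0000)
member 2 (1-2): L=4.6188, (cx,cy)=(0.7192,-0.6948)
solve A·x = −loads:
  F[0-1] = -190.5209 N (compression)
  F[0-2] = +768.1736 N (tension)
  F[1-2] = -1068.0448 N (compression)
  Rx@0 = -626.3400 N
  Ry@0 = +127.2063 N
  Ry@2 = +742.0437 N

768.174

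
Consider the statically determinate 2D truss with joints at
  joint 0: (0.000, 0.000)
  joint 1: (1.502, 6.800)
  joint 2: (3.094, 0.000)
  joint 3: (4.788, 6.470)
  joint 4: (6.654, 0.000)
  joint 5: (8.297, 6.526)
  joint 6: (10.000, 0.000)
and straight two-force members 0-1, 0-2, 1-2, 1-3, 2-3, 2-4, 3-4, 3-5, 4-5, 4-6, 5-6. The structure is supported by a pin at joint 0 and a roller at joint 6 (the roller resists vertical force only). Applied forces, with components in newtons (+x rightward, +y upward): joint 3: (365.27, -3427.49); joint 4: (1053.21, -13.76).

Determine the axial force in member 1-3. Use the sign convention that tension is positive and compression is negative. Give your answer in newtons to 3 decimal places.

N=7 nodes, M=11 members, R=3 reactions → 2N=14, M+R=14
member 0 (0-1): L=6.9639, (cx,cy)=(0.2157,0.9765)
member 1 (0-2): L=3.0940, (cx,cy)=(1.0000,0.0000)
member 2 (1-2): L=6.9839, (cx,cy)=(0.2280,-0.9737)
member 3 (1-3): L=3.3025, (cx,cy)=(0.9950,-0.0999)
member 4 (2-3): L=6.6881, (cx,cy)=(0.2533,0.9674)
member 5 (2-4): L=3.5600, (cx,cy)=(1.0000,0.0000)
member 6 (3-4): L=6.7337, (cx,cy)=(0.2771,-0.9608)
member 7 (3-5): L=3.5094, (cx,cy)=(0.9999,0.0160)
member 8 (4-5): L=6.7296, (cx,cy)=(0.2441,0.9697)
member 9 (4-6): L=3.3460, (cx,cy)=(1.0000,0.0000)
member 10 (5-6): L=6.7445, (cx,cy)=(0.2525,-0.9676)
solve A·x = −loads:
  F[0-1] = -1592.1563 N (compression)
  F[0-2] = +1761.8819 N (tension)
  F[1-2] = +1671.4378 N (tension)
  F[1-3] = -728.0563 N (compression)
  F[2-3] = -1682.2891 N (compression)
  F[2-4] = +2568.9929 N (tension)
  F[3-4] = -1965.2722 N (compression)
  F[3-5] = -971.3037 N (compression)
  F[4-5] = +1961.4212 N (tension)
  F[4-6] = +492.3115 N (tension)
  F[5-6] = -1949.7458 N (compression)
  Rx@0 = -1418.4800 N
  Ry@0 = +1554.6822 N
  Ry@6 = +1886.5678 N

-728.056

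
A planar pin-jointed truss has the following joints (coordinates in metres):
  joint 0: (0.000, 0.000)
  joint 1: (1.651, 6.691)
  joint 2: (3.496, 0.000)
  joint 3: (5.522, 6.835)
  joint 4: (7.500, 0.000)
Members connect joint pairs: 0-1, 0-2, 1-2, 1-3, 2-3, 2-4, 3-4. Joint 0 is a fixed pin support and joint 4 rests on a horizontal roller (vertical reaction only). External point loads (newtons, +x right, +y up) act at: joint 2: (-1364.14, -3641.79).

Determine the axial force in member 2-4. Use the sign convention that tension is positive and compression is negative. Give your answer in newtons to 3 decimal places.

N=5 nodes, M=7 members, R=3 reactions → 2N=10, M+R=10
member 0 (0-1): L=6.8917, (cx,cy)=(0.2396,0.9709)
member 1 (0-2): L=3.4960, (cx,cy)=(1.0000,0.0000)
member 2 (1-2): L=6.9407, (cx,cy)=(0.2658,-0.9640)
member 3 (1-3): L=3.8737, (cx,cy)=(0.9993,0.0372)
member 4 (2-3): L=7.1289, (cx,cy)=(0.2842,0.9588)
member 5 (2-4): L=4.0040, (cx,cy)=(1.0000,0.0000)
member 6 (3-4): L=7.1155, (cx,cy)=(0.2780,-0.9606)
solve A·x = −loads:
  F[0-1] = -2002.5433 N (compression)
  F[0-2] = -884.4024 N (compression)
  F[1-2] = +1977.9891 N (tension)
  F[1-3] = -1006.2277 N (compression)
  F[2-3] = +1809.5796 N (tension)
  F[2-4] = +491.2616 N (tension)
  F[3-4] = -1767.2145 N (compression)
  Rx@0 = +1364.1400 N
  Ry@0 = +1944.2303 N
  Ry@4 = +1697.5597 N

491.262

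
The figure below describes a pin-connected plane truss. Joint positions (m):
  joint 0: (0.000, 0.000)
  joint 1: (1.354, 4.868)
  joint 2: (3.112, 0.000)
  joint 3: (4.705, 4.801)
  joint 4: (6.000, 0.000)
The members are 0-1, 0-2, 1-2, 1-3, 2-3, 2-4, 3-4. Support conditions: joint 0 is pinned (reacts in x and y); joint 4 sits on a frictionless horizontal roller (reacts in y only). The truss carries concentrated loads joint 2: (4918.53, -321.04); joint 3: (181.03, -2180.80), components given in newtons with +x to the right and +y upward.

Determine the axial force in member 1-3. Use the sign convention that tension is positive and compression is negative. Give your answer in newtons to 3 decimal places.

-309.380

N=5 nodes, M=7 members, R=3 reactions → 2N=10, M+R=10
member 0 (0-1): L=5.0528, (cx,cy)=(0.2680,0.9634)
member 1 (0-2): L=3.1120, (cx,cy)=(1.0000,0.0000)
member 2 (1-2): L=5.1757, (cx,cy)=(0.3397,-0.9405)
member 3 (1-3): L=3.3517, (cx,cy)=(0.9998,-0.0200)
member 4 (2-3): L=5.0584, (cx,cy)=(0.3149,0.9491)
member 5 (2-4): L=2.8880, (cx,cy)=(1.0000,0.0000)
member 6 (3-4): L=4.9726, (cx,cy)=(0.2604,-0.9655)
solve A·x = −loads:
  F[0-1] = -498.5976 N (compression)
  F[0-2] = +5233.1694 N (tension)
  F[1-2] = +517.3021 N (tension)
  F[1-3] = -309.3799 N (compression)
  F[2-3] = -174.3798 N (compression)
  F[2-4] = +545.2642 N (tension)
  F[3-4] = -2093.7251 N (compression)
  Rx@0 = -5099.5600 N
  Ry@0 = +480.3624 N
  Ry@4 = +2021.4776 N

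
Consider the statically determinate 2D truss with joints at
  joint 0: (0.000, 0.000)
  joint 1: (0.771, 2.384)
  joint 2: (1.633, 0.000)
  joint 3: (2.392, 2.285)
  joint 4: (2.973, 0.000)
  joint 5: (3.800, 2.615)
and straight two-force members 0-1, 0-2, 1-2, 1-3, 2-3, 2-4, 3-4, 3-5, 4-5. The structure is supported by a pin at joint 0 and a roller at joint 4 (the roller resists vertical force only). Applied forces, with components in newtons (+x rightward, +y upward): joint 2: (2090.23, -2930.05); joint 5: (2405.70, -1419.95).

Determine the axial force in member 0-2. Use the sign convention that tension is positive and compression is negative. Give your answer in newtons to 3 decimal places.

N=6 nodes, M=9 members, R=3 reactions → 2N=12, M+R=12
member 0 (0-1): L=2.5056, (cx,cy)=(0.3077,0.9515)
member 1 (0-2): L=1.6330, (cx,cy)=(1.0000,0.0000)
member 2 (1-2): L=2.5351, (cx,cy)=(0.3400,-0.9404)
member 3 (1-3): L=1.6240, (cx,cy)=(0.9981,-0.0610)
member 4 (2-3): L=2.4078, (cx,cy)=(0.3152,0.9490)
member 5 (2-4): L=1.3400, (cx,cy)=(1.0000,0.0000)
member 6 (3-4): L=2.3577, (cx,cy)=(0.2464,-0.9692)
member 7 (3-5): L=1.4462, (cx,cy)=(0.9736,0.2282)
member 8 (4-5): L=2.7427, (cx,cy)=(0.3015,0.9535)
solve A·x = −loads:
  F[0-1] = +1251.0619 N (tension)
  F[0-2] = +4110.9607 N (tension)
  F[1-2] = -1319.9309 N (compression)
  F[1-3] = +835.3418 N (tension)
  F[2-3] = +4395.4322 N (tension)
  F[2-4] = +186.3361 N (tension)
  F[3-4] = -3505.8754 N (compression)
  F[3-5] = +3166.8554 N (tension)
  F[4-5] = -2247.1926 N (compression)
  Rx@0 = -4495.9300 N
  Ry@0 = -1190.3589 N
  Ry@4 = +5540.3589 N

4110.961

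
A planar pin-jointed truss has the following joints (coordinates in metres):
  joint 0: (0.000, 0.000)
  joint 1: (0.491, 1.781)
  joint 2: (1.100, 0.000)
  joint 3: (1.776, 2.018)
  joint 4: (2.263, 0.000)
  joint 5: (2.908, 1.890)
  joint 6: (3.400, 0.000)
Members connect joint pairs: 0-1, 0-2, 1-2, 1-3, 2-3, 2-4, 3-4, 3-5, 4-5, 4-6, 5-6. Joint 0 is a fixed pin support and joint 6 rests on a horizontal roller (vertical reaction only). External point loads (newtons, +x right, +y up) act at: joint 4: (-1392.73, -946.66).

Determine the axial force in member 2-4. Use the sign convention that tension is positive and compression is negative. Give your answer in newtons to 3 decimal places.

-1114.120

N=7 nodes, M=11 members, R=3 reactions → 2N=14, M+R=14
member 0 (0-1): L=1.8474, (cx,cy)=(0.2658,0.9640)
member 1 (0-2): L=1.1000, (cx,cy)=(1.0000,0.0000)
member 2 (1-2): L=1.8822, (cx,cy)=(0.3235,-0.9462)
member 3 (1-3): L=1.3067, (cx,cy)=(0.9834,0.1814)
member 4 (2-3): L=2.1282, (cx,cy)=(0.3176,0.9482)
member 5 (2-4): L=1.1630, (cx,cy)=(1.0000,0.0000)
member 6 (3-4): L=2.0759, (cx,cy)=(0.2346,-0.9721)
member 7 (3-5): L=1.1392, (cx,cy)=(0.9937,-0.1124)
member 8 (4-5): L=1.9970, (cx,cy)=(0.3230,0.9464)
member 9 (4-6): L=1.1370, (cx,cy)=(1.0000,0.0000)
member 10 (5-6): L=1.9530, (cx,cy)=(0.2519,-0.9677)
solve A·x = −loads:
  F[0-1] = -328.3844 N (compression)
  F[0-2] = -1305.4543 N (compression)
  F[1-2] = +298.7194 N (tension)
  F[1-3] = -187.0284 N (compression)
  F[2-3] = -298.0890 N (compression)
  F[2-4] = -1114.1196 N (compression)
  F[3-4] = +368.1155 N (tension)
  F[3-5] = -367.2937 N (compression)
  F[4-5] = +622.1615 N (tension)
  F[4-6] = +164.0223 N (tension)
  F[5-6] = -651.0848 N (compression)
  Rx@0 = +1392.7300 N
  Ry@0 = +316.5742 N
  Ry@6 = +630.0858 N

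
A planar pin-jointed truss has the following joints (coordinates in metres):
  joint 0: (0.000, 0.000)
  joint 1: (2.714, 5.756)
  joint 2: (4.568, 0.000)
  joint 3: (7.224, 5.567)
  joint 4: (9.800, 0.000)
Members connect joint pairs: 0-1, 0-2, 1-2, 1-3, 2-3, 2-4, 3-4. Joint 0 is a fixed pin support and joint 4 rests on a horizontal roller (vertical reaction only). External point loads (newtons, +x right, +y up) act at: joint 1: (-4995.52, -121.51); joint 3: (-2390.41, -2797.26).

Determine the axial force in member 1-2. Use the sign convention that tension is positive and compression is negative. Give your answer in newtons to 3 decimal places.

N=5 nodes, M=7 members, R=3 reactions → 2N=10, M+R=10
member 0 (0-1): L=6.3638, (cx,cy)=(0.4265,0.9045)
member 1 (0-2): L=4.5680, (cx,cy)=(1.0000,0.0000)
member 2 (1-2): L=6.0472, (cx,cy)=(0.3066,-0.9518)
member 3 (1-3): L=4.5140, (cx,cy)=(0.9991,-0.0419)
member 4 (2-3): L=6.1681, (cx,cy)=(0.4306,0.9025)
member 5 (2-4): L=5.2320, (cx,cy)=(1.0000,0.0000)
member 6 (3-4): L=6.1341, (cx,cy)=(0.4199,-0.9075)
solve A·x = −loads:
  F[0-1] = -5655.2275 N (compression)
  F[0-2] = -4974.0999 N (compression)
  F[1-2] = +5202.7540 N (tension)
  F[1-3] = +989.4596 N (tension)
  F[2-3] = -5486.9462 N (compression)
  F[2-4] = -1016.3199 N (compression)
  F[3-4] = +2420.1145 N (tension)
  Rx@0 = +7385.9300 N
  Ry@0 = +5115.1416 N
  Ry@4 = -2196.3716 N

5202.754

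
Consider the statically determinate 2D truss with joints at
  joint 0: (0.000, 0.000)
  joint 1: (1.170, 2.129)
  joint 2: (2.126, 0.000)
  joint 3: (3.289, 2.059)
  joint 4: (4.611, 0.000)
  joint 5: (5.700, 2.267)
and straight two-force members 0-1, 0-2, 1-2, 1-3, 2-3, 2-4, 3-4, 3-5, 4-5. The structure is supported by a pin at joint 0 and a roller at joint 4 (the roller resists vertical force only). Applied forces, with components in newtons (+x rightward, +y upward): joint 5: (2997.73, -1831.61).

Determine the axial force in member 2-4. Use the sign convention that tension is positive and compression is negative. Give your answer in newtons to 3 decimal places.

-47.533

N=6 nodes, M=9 members, R=3 reactions → 2N=12, M+R=12
member 0 (0-1): L=2.4293, (cx,cy)=(0.4816,0.8764)
member 1 (0-2): L=2.1260, (cx,cy)=(1.0000,0.0000)
member 2 (1-2): L=2.3338, (cx,cy)=(0.4096,-0.9122)
member 3 (1-3): L=2.1202, (cx,cy)=(0.9995,-0.0330)
member 4 (2-3): L=2.3648, (cx,cy)=(0.4918,0.8707)
member 5 (2-4): L=2.4850, (cx,cy)=(1.0000,0.0000)
member 6 (3-4): L=2.4469, (cx,cy)=(0.5403,-0.8415)
member 7 (3-5): L=2.4200, (cx,cy)=(0.9963,0.0860)
member 8 (4-5): L=2.5150, (cx,cy)=(0.4330,0.9014)
solve A·x = −loads:
  F[0-1] = +2175.3262 N (tension)
  F[0-2] = +1950.0527 N (tension)
  F[1-2] = -2159.7700 N (compression)
  F[1-3] = +1933.4468 N (tension)
  F[2-3] = +2262.8226 N (tension)
  F[2-4] = -47.5334 N (compression)
  F[3-4] = -1850.8116 N (compression)
  F[3-5] = +4060.2502 N (tension)
  F[4-5] = -2419.1416 N (compression)
  Rx@0 = -2997.7300 N
  Ry@0 = -1906.4145 N
  Ry@4 = +3738.0245 N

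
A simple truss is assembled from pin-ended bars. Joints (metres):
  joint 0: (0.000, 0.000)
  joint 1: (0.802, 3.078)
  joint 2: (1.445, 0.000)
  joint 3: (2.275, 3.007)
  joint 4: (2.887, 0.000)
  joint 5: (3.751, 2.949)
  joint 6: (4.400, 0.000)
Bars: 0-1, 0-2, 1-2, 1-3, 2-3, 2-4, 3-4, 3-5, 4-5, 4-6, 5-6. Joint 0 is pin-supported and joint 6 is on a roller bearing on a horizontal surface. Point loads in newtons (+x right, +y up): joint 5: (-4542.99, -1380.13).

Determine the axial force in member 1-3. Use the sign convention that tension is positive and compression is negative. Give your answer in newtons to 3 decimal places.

-1542.299

N=7 nodes, M=11 members, R=3 reactions → 2N=14, M+R=14
member 0 (0-1): L=3.1808, (cx,cy)=(0.2521,0.9677)
member 1 (0-2): L=1.4450, (cx,cy)=(1.0000,0.0000)
member 2 (1-2): L=3.1444, (cx,cy)=(0.2045,-0.9789)
member 3 (1-3): L=1.4747, (cx,cy)=(0.9988,-0.0481)
member 4 (2-3): L=3.1194, (cx,cy)=(0.2661,0.9640)
member 5 (2-4): L=1.4420, (cx,cy)=(1.0000,0.0000)
member 6 (3-4): L=3.0686, (cx,cy)=(0.1994,-0.9799)
member 7 (3-5): L=1.4771, (cx,cy)=(0.9992,-0.0393)
member 8 (4-5): L=3.0730, (cx,cy)=(0.2812,0.9597)
member 9 (4-6): L=1.5130, (cx,cy)=(1.0000,0.0000)
member 10 (5-6): L=3.0196, (cx,cy)=(0.2149,-0.9766)
solve A·x = −loads:
  F[0-1] = -3356.8629 N (compression)
  F[0-2] = -3696.5895 N (compression)
  F[1-2] = +3394.3853 N (tension)
  F[1-3] = -1542.2988 N (compression)
  F[2-3] = -3446.9100 N (compression)
  F[2-4] = -2085.3507 N (compression)
  F[3-4] = +3441.0749 N (tension)
  F[3-5] = -3146.3414 N (compression)
  F[4-5] = -3513.6873 N (compression)
  F[4-6] = -411.1599 N (compression)
  F[5-6] = +1912.9830 N (tension)
  Rx@0 = +4542.9900 N
  Ry@0 = +3248.4050 N
  Ry@6 = -1868.2750 N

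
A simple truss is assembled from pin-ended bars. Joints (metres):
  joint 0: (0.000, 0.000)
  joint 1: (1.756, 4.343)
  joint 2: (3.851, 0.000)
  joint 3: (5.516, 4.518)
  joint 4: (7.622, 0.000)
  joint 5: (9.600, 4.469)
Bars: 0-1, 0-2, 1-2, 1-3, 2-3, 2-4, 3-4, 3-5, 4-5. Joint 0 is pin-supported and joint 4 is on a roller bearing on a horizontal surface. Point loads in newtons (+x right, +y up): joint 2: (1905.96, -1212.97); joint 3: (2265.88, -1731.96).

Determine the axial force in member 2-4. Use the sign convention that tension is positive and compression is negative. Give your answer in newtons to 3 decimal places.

1496.005

N=6 nodes, M=9 members, R=3 reactions → 2N=12, M+R=12
member 0 (0-1): L=4.6846, (cx,cy)=(0.3748,0.9271)
member 1 (0-2): L=3.8510, (cx,cy)=(1.0000,0.0000)
member 2 (1-2): L=4.8219, (cx,cy)=(0.4345,-0.9007)
member 3 (1-3): L=3.7641, (cx,cy)=(0.9989,0.0465)
member 4 (2-3): L=4.8150, (cx,cy)=(0.3458,0.9383)
member 5 (2-4): L=3.7710, (cx,cy)=(1.0000,0.0000)
member 6 (3-4): L=4.9847, (cx,cy)=(0.4225,-0.9064)
member 7 (3-5): L=4.0843, (cx,cy)=(0.9999,-0.0120)
member 8 (4-5): L=4.8872, (cx,cy)=(0.4047,0.9144)
solve A·x = −loads:
  F[0-1] = +285.2471 N (tension)
  F[0-2] = +4064.9158 N (tension)
  F[1-2] = -281.7579 N (compression)
  F[1-3] = +229.5897 N (tension)
  F[2-3] = +1563.1750 N (tension)
  F[2-4] = +1496.0052 N (tension)
  F[3-4] = -3540.9241 N (compression)
  F[3-5] = -0.0000 N (compression)
  F[4-5] = +0.0000 N (tension)
  Rx@0 = -4171.8400 N
  Ry@0 = -264.4487 N
  Ry@4 = +3209.3787 N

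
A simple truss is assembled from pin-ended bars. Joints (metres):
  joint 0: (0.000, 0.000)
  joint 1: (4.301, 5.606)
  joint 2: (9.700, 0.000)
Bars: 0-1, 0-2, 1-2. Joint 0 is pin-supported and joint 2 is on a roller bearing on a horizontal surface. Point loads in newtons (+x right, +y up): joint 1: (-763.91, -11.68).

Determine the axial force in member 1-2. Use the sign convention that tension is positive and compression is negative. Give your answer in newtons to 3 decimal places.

N=3 nodes, M=3 members, R=3 reactions → 2N=6, M+R=6
member 0 (0-1): L=7.0658, (cx,cy)=(0.6087,0.7934)
member 1 (0-2): L=9.7000, (cx,cy)=(1.0000,0.0000)
member 2 (1-2): L=7.7831, (cx,cy)=(0.6937,-0.7203)
solve A·x = −loads:
  F[0-1] = -564.6529 N (compression)
  F[0-2] = -420.2030 N (compression)
  F[1-2] = +605.7560 N (tension)
  Rx@0 = +763.9100 N
  Ry@0 = +447.9938 N
  Ry@2 = -436.3138 N

605.756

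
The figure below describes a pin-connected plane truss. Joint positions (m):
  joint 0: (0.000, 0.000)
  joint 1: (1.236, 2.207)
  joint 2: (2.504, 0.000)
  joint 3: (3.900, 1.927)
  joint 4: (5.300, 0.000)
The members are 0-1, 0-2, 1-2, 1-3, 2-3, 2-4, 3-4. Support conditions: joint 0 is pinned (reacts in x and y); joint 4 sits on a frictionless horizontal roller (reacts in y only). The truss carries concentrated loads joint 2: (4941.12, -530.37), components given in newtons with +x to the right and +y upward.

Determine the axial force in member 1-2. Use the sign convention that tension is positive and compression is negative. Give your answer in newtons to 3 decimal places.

N=5 nodes, M=7 members, R=3 reactions → 2N=10, M+R=10
member 0 (0-1): L=2.5295, (cx,cy)=(0.4886,0.8725)
member 1 (0-2): L=2.5040, (cx,cy)=(1.0000,0.0000)
member 2 (1-2): L=2.5453, (cx,cy)=(0.4982,-0.8671)
member 3 (1-3): L=2.6787, (cx,cy)=(0.9945,-0.1045)
member 4 (2-3): L=2.3795, (cx,cy)=(0.5867,0.8098)
member 5 (2-4): L=2.7960, (cx,cy)=(1.0000,0.0000)
member 6 (3-4): L=2.3819, (cx,cy)=(0.5878,-0.8090)
solve A·x = −loads:
  F[0-1] = -320.6849 N (compression)
  F[0-2] = +5097.8154 N (tension)
  F[1-2] = +363.6398 N (tension)
  F[1-3] = -339.7103 N (compression)
  F[2-3] = +265.5698 N (tension)
  F[2-4] = +182.0471 N (tension)
  F[3-4] = -309.7239 N (compression)
  Rx@0 = -4941.1200 N
  Ry@0 = +279.7952 N
  Ry@4 = +250.5748 N

363.640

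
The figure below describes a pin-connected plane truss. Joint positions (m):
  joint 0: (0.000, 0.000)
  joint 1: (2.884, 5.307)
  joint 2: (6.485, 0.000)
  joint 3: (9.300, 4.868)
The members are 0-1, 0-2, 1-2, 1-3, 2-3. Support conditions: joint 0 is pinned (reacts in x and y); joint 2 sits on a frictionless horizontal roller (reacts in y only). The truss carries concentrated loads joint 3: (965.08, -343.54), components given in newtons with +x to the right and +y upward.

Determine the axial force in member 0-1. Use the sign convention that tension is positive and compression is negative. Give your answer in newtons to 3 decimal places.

N=4 nodes, M=5 members, R=3 reactions → 2N=8, M+R=8
member 0 (0-1): L=6.0400, (cx,cy)=(0.4775,0.8786)
member 1 (0-2): L=6.4850, (cx,cy)=(1.0000,0.0000)
member 2 (1-2): L=6.4134, (cx,cy)=(0.5615,-0.8275)
member 3 (1-3): L=6.4310, (cx,cy)=(0.9977,-0.0683)
member 4 (2-3): L=5.6233, (cx,cy)=(0.5006,0.8657)
solve A·x = −loads:
  F[0-1] = +994.2237 N (tension)
  F[0-2] = +490.3553 N (tension)
  F[1-2] = -1148.2468 N (compression)
  F[1-3] = +1122.0624 N (tension)
  F[2-3] = -308.3634 N (compression)
  Rx@0 = -965.0800 N
  Ry@0 = -873.5659 N
  Ry@2 = +1217.1059 N

994.224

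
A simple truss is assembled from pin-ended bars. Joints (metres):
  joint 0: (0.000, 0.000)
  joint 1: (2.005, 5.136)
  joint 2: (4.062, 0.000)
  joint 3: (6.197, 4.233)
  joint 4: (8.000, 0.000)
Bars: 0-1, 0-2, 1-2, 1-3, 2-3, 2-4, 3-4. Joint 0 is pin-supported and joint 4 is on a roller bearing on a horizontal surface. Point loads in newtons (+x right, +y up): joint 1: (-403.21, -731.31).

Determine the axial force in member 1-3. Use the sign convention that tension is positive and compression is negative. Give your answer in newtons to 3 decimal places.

N=5 nodes, M=7 members, R=3 reactions → 2N=10, M+R=10
member 0 (0-1): L=5.5135, (cx,cy)=(0.3637,0.9315)
member 1 (0-2): L=4.0620, (cx,cy)=(1.0000,0.0000)
member 2 (1-2): L=5.5326, (cx,cy)=(0.3718,-0.9283)
member 3 (1-3): L=4.2882, (cx,cy)=(0.9776,-0.2106)
member 4 (2-3): L=4.7409, (cx,cy)=(0.4503,0.8929)
member 5 (2-4): L=3.9380, (cx,cy)=(1.0000,0.0000)
member 6 (3-4): L=4.6010, (cx,cy)=(0.3919,-0.9200)
solve A·x = −loads:
  F[0-1] = -866.1907 N (compression)
  F[0-2] = -88.2164 N (compression)
  F[1-2] = +66.6963 N (tension)
  F[1-3] = +64.8737 N (tension)
  F[2-3] = -69.3447 N (compression)
  F[2-4] = -32.1909 N (compression)
  F[3-4] = +82.1463 N (tension)
  Rx@0 = +403.2100 N
  Ry@0 = +806.8863 N
  Ry@4 = -75.5763 N

64.874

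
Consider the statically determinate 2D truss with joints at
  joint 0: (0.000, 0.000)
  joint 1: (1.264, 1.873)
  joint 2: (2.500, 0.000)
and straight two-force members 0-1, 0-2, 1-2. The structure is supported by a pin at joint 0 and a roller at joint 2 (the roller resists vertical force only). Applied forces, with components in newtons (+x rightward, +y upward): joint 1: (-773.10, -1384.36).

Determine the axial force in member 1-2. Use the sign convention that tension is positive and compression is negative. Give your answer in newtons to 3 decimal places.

N=3 nodes, M=3 members, R=3 reactions → 2N=6, M+R=6
member 0 (0-1): L=2.2596, (cx,cy)=(0.5594,0.8289)
member 1 (0-2): L=2.5000, (cx,cy)=(1.0000,0.0000)
member 2 (1-2): L=2.2441, (cx,cy)=(0.5508,-0.8346)
solve A·x = −loads:
  F[0-1] = -1524.4617 N (compression)
  F[0-2] = +79.6675 N (tension)
  F[1-2] = -144.6432 N (compression)
  Rx@0 = +773.1000 N
  Ry@0 = +1263.6341 N
  Ry@2 = +120.7259 N

-144.643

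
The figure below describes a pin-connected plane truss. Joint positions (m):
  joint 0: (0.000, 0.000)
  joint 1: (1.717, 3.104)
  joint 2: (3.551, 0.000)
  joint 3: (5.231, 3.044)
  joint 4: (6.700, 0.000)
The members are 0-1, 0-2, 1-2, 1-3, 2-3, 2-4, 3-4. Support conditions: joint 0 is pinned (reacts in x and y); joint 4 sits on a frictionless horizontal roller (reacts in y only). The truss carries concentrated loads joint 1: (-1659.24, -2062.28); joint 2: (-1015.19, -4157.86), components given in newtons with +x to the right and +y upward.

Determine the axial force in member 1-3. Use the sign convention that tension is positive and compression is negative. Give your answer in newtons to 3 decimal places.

-2012.524

N=5 nodes, M=7 members, R=3 reactions → 2N=10, M+R=10
member 0 (0-1): L=3.5472, (cx,cy)=(0.4840,0.8750)
member 1 (0-2): L=3.5510, (cx,cy)=(1.0000,0.0000)
member 2 (1-2): L=3.6053, (cx,cy)=(0.5087,-0.8609)
member 3 (1-3): L=3.5145, (cx,cy)=(0.9999,-0.0171)
member 4 (2-3): L=3.4768, (cx,cy)=(0.4832,0.8755)
member 5 (2-4): L=3.1490, (cx,cy)=(1.0000,0.0000)
member 6 (3-4): L=3.3799, (cx,cy)=(0.4346,-0.9006)
solve A·x = −loads:
  F[0-1] = -4864.5117 N (compression)
  F[0-2] = -319.8194 N (compression)
  F[1-2] = +2588.7179 N (tension)
  F[1-3] = -2012.5238 N (compression)
  F[2-3] = +2203.4080 N (tension)
  F[2-4] = +947.5460 N (tension)
  F[3-4] = -2180.1462 N (compression)
  Rx@0 = +2674.4300 N
  Ry@0 = +4256.6751 N
  Ry@4 = +1963.4649 N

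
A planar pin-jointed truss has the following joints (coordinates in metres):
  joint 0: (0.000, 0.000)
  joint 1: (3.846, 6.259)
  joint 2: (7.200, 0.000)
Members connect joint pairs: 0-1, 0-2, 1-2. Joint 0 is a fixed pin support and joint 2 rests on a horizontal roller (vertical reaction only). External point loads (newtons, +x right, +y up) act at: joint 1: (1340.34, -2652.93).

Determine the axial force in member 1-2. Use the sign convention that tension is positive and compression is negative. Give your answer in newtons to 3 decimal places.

N=3 nodes, M=3 members, R=3 reactions → 2N=6, M+R=6
member 0 (0-1): L=7.3462, (cx,cy)=(0.5235,0.8520)
member 1 (0-2): L=7.2000, (cx,cy)=(1.0000,0.0000)
member 2 (1-2): L=7.1010, (cx,cy)=(0.4723,-0.8814)
solve A·x = −loads:
  F[0-1] = -82.9318 N (compression)
  F[0-2] = +1383.7577 N (tension)
  F[1-2] = -2929.6609 N (compression)
  Rx@0 = -1340.3400 N
  Ry@0 = +70.6582 N
  Ry@2 = +2582.2718 N

-2929.661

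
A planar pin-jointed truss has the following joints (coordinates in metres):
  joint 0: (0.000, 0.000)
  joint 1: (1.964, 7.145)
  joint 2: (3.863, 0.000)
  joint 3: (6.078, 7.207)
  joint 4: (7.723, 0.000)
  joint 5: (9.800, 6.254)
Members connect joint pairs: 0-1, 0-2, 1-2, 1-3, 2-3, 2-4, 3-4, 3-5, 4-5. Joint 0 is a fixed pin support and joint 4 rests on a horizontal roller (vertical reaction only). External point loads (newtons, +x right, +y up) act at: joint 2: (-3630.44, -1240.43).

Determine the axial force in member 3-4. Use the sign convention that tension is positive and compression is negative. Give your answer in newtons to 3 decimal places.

-636.413

N=6 nodes, M=9 members, R=3 reactions → 2N=12, M+R=12
member 0 (0-1): L=7.4100, (cx,cy)=(0.2650,0.9642)
member 1 (0-2): L=3.8630, (cx,cy)=(1.0000,0.0000)
member 2 (1-2): L=7.3931, (cx,cy)=(0.2569,-0.9664)
member 3 (1-3): L=4.1145, (cx,cy)=(0.9999,0.0151)
member 4 (2-3): L=7.5397, (cx,cy)=(0.2938,0.9559)
member 5 (2-4): L=3.8600, (cx,cy)=(1.0000,0.0000)
member 6 (3-4): L=7.3924, (cx,cy)=(0.2225,-0.9749)
member 7 (3-5): L=3.8421, (cx,cy)=(0.9687,-0.2480)
member 8 (4-5): L=6.5899, (cx,cy)=(0.3152,0.9490)
solve A·x = −loads:
  F[0-1] = -642.9695 N (compression)
  F[0-2] = -3460.0231 N (compression)
  F[1-2] = +636.2916 N (tension)
  F[1-3] = -333.8945 N (compression)
  F[2-3] = +654.3619 N (tension)
  F[2-4] = +141.6193 N (tension)
  F[3-4] = -636.4130 N (compression)
  F[3-5] = -0.0000 N (compression)
  F[4-5] = +0.0000 N (tension)
  Rx@0 = +3630.4400 N
  Ry@0 = +619.9741 N
  Ry@4 = +620.4559 N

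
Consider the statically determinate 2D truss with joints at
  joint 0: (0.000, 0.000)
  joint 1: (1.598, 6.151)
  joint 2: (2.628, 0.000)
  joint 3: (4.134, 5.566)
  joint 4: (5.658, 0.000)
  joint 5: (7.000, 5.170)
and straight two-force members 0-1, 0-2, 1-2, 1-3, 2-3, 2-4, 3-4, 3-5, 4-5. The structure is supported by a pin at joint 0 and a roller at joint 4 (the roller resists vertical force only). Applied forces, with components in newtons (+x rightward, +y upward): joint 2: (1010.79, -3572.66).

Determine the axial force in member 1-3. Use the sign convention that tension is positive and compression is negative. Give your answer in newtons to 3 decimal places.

-872.604

N=6 nodes, M=9 members, R=3 reactions → 2N=12, M+R=12
member 0 (0-1): L=6.3552, (cx,cy)=(0.2514,0.9679)
member 1 (0-2): L=2.6280, (cx,cy)=(1.0000,0.0000)
member 2 (1-2): L=6.2366, (cx,cy)=(0.1652,-0.9863)
member 3 (1-3): L=2.6026, (cx,cy)=(0.9744,-0.2248)
member 4 (2-3): L=5.7661, (cx,cy)=(0.2612,0.9653)
member 5 (2-4): L=3.0300, (cx,cy)=(1.0000,0.0000)
member 6 (3-4): L=5.7709, (cx,cy)=(0.2641,-0.9645)
member 7 (3-5): L=2.8932, (cx,cy)=(0.9906,-0.1369)
member 8 (4-5): L=5.3413, (cx,cy)=(0.2512,0.9679)
solve A·x = −loads:
  F[0-1] = -1976.7602 N (compression)
  F[0-2] = +1507.8427 N (tension)
  F[1-2] = +2138.7579 N (tension)
  F[1-3] = -872.6043 N (compression)
  F[2-3] = +1515.8878 N (tension)
  F[2-4] = +454.3556 N (tension)
  F[3-4] = -1720.4899 N (compression)
  F[3-5] = +0.0000 N (tension)
  F[4-5] = -0.0000 N (compression)
  Rx@0 = -1010.7900 N
  Ry@0 = +1913.2485 N
  Ry@4 = +1659.4115 N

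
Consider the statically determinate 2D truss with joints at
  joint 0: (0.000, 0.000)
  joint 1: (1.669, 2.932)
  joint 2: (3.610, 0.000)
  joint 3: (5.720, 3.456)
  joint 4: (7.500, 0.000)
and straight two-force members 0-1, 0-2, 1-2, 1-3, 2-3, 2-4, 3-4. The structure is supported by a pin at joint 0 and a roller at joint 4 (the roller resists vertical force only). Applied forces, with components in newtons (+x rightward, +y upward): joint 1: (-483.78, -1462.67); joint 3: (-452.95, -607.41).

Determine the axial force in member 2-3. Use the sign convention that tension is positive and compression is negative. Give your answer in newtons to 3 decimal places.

-167.764

N=5 nodes, M=7 members, R=3 reactions → 2N=10, M+R=10
member 0 (0-1): L=3.3737, (cx,cy)=(0.4947,0.8691)
member 1 (0-2): L=3.6100, (cx,cy)=(1.0000,0.0000)
member 2 (1-2): L=3.5163, (cx,cy)=(0.5520,-0.8338)
member 3 (1-3): L=4.0847, (cx,cy)=(0.9917,0.1283)
member 4 (2-3): L=4.0492, (cx,cy)=(0.5211,0.8535)
member 5 (2-4): L=3.8900, (cx,cy)=(1.0000,0.0000)
member 6 (3-4): L=3.8875, (cx,cy)=(0.4579,-0.8890)
solve A·x = −loads:
  F[0-1] = -1932.1745 N (compression)
  F[0-2] = +19.1202 N (tension)
  F[1-2] = +171.7200 N (tension)
  F[1-3] = -571.5834 N (compression)
  F[2-3] = -167.7642 N (compression)
  F[2-4] = +201.3311 N (tension)
  F[3-4] = -439.7003 N (compression)
  Rx@0 = +936.7300 N
  Ry@0 = +1679.1809 N
  Ry@4 = +390.8991 N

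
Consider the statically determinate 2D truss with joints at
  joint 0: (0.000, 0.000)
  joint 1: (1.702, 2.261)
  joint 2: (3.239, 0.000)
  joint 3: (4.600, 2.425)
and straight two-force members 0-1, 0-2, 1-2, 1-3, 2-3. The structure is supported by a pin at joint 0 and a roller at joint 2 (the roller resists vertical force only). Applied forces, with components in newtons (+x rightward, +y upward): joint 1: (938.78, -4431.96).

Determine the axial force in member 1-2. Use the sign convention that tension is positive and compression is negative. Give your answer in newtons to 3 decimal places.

-3608.412

N=4 nodes, M=5 members, R=3 reactions → 2N=8, M+R=8
member 0 (0-1): L=2.8300, (cx,cy)=(0.6014,0.7989)
member 1 (0-2): L=3.2390, (cx,cy)=(1.0000,0.0000)
member 2 (1-2): L=2.7340, (cx,cy)=(0.5622,-0.8270)
member 3 (1-3): L=2.9026, (cx,cy)=(0.9984,0.0565)
member 4 (2-3): L=2.7808, (cx,cy)=(0.4894,0.8720)
solve A·x = −loads:
  F[0-1] = -1812.1219 N (compression)
  F[0-2] = +2028.6128 N (tension)
  F[1-2] = -3608.4116 N (compression)
  F[1-3] = -0.0000 N (compression)
  F[2-3] = +0.0000 N (tension)
  Rx@0 = -938.7800 N
  Ry@0 = +1447.7743 N
  Ry@2 = +2984.1857 N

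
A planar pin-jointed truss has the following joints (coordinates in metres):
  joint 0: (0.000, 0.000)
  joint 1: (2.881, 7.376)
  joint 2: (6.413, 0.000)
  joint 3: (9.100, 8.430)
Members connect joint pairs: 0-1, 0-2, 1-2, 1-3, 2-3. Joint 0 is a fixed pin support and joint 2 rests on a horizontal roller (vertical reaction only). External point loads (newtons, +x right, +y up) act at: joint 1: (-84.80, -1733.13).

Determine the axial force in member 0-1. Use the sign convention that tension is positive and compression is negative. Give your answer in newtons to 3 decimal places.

N=4 nodes, M=5 members, R=3 reactions → 2N=8, M+R=8
member 0 (0-1): L=7.9187, (cx,cy)=(0.3638,0.9315)
member 1 (0-2): L=6.4130, (cx,cy)=(1.0000,0.0000)
member 2 (1-2): L=8.1780, (cx,cy)=(0.4319,-0.9019)
member 3 (1-3): L=6.3077, (cx,cy)=(0.9859,0.1671)
member 4 (2-3): L=8.8479, (cx,cy)=(0.3037,0.9528)
solve A·x = −loads:
  F[0-1] = -1129.4710 N (compression)
  F[0-2] = +326.1277 N (tension)
  F[1-2] = -755.1207 N (compression)
  F[1-3] = -0.0000 N (compression)
  F[2-3] = +0.0000 N (tension)
  Rx@0 = +84.8000 N
  Ry@0 = +1052.0661 N
  Ry@2 = +681.0639 N

-1129.471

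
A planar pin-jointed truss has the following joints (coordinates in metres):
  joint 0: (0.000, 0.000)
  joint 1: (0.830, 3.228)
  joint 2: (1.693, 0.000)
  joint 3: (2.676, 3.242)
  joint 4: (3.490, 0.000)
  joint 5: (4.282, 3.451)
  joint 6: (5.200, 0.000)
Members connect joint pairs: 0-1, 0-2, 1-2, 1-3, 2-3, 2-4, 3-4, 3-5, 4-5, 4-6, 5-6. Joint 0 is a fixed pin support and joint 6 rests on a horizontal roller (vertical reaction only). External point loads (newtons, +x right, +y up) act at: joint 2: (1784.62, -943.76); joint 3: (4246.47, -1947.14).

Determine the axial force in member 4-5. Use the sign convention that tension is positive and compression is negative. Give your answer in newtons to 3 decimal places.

4329.513

N=7 nodes, M=11 members, R=3 reactions → 2N=14, M+R=14
member 0 (0-1): L=3.3330, (cx,cy)=(0.2490,0.9685)
member 1 (0-2): L=1.6930, (cx,cy)=(1.0000,0.0000)
member 2 (1-2): L=3.3414, (cx,cy)=(0.2583,-0.9661)
member 3 (1-3): L=1.8461, (cx,cy)=(1.0000,0.0076)
member 4 (2-3): L=3.3878, (cx,cy)=(0.2902,0.9570)
member 5 (2-4): L=1.7970, (cx,cy)=(1.0000,0.0000)
member 6 (3-4): L=3.3426, (cx,cy)=(0.2435,-0.9699)
member 7 (3-5): L=1.6195, (cx,cy)=(0.9916,0.1290)
member 8 (4-5): L=3.5407, (cx,cy)=(0.2237,0.9747)
member 9 (4-6): L=1.7100, (cx,cy)=(1.0000,0.0000)
member 10 (5-6): L=3.5710, (cx,cy)=(0.2571,-0.9664)
solve A·x = −loads:
  F[0-1] = +1100.5768 N (tension)
  F[0-2] = +5757.0189 N (tension)
  F[1-2] = -1098.9611 N (compression)
  F[1-3] = +557.9238 N (tension)
  F[2-3] = +2095.5925 N (tension)
  F[2-4] = +3080.4987 N (tension)
  F[3-4] = -4350.7888 N (compression)
  F[3-5] = -2038.0319 N (compression)
  F[4-5] = +4329.5130 N (tension)
  F[4-6] = +1052.5492 N (tension)
  F[5-6] = -4094.4070 N (compression)
  Rx@0 = -6031.0900 N
  Ry@0 = -1065.9054 N
  Ry@6 = +3956.8054 N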